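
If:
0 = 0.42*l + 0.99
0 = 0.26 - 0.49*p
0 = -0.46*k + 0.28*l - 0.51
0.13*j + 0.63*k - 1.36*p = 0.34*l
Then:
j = 11.71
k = -2.54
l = -2.36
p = 0.53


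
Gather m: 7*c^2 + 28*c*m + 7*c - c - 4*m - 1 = 7*c^2 + 6*c + m*(28*c - 4) - 1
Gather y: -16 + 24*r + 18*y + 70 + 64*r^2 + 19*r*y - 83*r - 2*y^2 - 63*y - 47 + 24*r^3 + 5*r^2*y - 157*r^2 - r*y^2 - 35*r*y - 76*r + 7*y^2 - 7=24*r^3 - 93*r^2 - 135*r + y^2*(5 - r) + y*(5*r^2 - 16*r - 45)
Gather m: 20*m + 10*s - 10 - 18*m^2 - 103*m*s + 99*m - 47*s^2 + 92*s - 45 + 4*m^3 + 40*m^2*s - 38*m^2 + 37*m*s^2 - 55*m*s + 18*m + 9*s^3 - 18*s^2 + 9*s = 4*m^3 + m^2*(40*s - 56) + m*(37*s^2 - 158*s + 137) + 9*s^3 - 65*s^2 + 111*s - 55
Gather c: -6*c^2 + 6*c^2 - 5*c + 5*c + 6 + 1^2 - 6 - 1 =0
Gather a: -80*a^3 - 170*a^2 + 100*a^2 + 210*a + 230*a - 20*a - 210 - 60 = -80*a^3 - 70*a^2 + 420*a - 270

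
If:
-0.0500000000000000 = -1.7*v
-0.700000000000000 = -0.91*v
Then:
No Solution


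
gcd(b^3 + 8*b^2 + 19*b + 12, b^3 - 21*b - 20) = b^2 + 5*b + 4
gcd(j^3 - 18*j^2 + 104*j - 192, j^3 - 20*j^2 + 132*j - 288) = j^2 - 14*j + 48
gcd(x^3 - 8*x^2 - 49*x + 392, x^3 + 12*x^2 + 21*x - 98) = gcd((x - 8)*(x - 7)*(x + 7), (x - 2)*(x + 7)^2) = x + 7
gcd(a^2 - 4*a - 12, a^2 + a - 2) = a + 2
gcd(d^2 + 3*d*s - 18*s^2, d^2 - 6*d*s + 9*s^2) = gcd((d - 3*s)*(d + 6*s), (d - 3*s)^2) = -d + 3*s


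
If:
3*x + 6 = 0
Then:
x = -2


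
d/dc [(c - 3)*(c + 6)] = 2*c + 3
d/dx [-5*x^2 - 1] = -10*x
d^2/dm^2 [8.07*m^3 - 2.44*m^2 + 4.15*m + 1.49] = 48.42*m - 4.88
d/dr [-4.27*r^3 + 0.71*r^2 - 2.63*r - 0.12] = -12.81*r^2 + 1.42*r - 2.63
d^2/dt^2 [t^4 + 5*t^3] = 6*t*(2*t + 5)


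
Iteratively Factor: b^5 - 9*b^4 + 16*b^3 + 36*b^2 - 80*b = (b)*(b^4 - 9*b^3 + 16*b^2 + 36*b - 80) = b*(b - 4)*(b^3 - 5*b^2 - 4*b + 20) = b*(b - 5)*(b - 4)*(b^2 - 4) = b*(b - 5)*(b - 4)*(b - 2)*(b + 2)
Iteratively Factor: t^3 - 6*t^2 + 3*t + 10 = (t - 2)*(t^2 - 4*t - 5) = (t - 2)*(t + 1)*(t - 5)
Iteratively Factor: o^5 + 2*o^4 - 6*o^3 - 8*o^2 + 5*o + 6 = (o + 1)*(o^4 + o^3 - 7*o^2 - o + 6) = (o + 1)*(o + 3)*(o^3 - 2*o^2 - o + 2) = (o + 1)^2*(o + 3)*(o^2 - 3*o + 2) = (o - 1)*(o + 1)^2*(o + 3)*(o - 2)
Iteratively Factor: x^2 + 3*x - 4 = (x - 1)*(x + 4)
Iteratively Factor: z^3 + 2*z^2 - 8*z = (z - 2)*(z^2 + 4*z) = (z - 2)*(z + 4)*(z)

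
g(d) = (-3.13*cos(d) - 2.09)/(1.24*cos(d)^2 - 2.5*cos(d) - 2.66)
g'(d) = (2.48*sin(d)*cos(d) - 2.5*sin(d))*(-3.13*cos(d) - 2.09)/(1.24*cos(d)^2 - 2.5*cos(d) - 2.66)^2 + 3.13*sin(d)/(1.24*cos(d)^2 - 2.5*cos(d) - 2.66) = (3.8812*sin(d)^2 - 5.1832*cos(d) - 6.982)*sin(d)/(-1.24*cos(d)^2 + 2.5*cos(d) + 2.66)^2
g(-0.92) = 1.07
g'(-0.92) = 0.44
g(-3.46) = 1.06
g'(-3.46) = -0.76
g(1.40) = 0.86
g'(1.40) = -0.43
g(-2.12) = 0.45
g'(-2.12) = 1.20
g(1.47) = 0.83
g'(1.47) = -0.43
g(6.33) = 1.33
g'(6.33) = -0.04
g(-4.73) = 0.79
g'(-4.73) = -0.44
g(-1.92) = 0.61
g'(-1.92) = 0.61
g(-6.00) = 1.30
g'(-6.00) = -0.21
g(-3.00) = 0.98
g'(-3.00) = 0.24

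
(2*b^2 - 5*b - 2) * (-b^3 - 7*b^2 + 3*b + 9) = -2*b^5 - 9*b^4 + 43*b^3 + 17*b^2 - 51*b - 18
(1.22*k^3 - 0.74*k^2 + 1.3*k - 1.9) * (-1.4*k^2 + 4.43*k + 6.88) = -1.708*k^5 + 6.4406*k^4 + 3.2954*k^3 + 3.3278*k^2 + 0.527000000000001*k - 13.072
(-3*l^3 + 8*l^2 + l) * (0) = 0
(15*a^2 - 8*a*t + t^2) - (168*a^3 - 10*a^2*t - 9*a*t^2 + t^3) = -168*a^3 + 10*a^2*t + 15*a^2 + 9*a*t^2 - 8*a*t - t^3 + t^2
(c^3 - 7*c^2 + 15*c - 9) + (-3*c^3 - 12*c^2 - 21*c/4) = -2*c^3 - 19*c^2 + 39*c/4 - 9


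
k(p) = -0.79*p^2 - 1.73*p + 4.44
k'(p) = -1.58*p - 1.73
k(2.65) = -5.69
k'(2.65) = -5.92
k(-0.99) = 5.38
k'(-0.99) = -0.17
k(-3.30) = 1.55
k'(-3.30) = 3.48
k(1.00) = 1.92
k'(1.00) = -3.31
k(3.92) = -14.48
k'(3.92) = -7.92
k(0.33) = 3.78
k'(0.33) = -2.25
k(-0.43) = 5.04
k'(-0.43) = -1.05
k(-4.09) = -1.70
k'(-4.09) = 4.73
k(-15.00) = -147.36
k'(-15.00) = 21.97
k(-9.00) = -43.98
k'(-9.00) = 12.49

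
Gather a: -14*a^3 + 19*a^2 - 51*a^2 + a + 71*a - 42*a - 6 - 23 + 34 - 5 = -14*a^3 - 32*a^2 + 30*a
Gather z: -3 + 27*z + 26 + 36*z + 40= 63*z + 63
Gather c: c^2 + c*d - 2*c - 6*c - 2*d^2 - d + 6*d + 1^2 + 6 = c^2 + c*(d - 8) - 2*d^2 + 5*d + 7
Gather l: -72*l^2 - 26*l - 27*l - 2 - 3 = -72*l^2 - 53*l - 5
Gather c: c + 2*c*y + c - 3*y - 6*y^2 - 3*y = c*(2*y + 2) - 6*y^2 - 6*y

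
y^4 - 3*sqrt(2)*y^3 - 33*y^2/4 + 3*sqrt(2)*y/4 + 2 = (y - 1/2)*(y + 1/2)*(y - 4*sqrt(2))*(y + sqrt(2))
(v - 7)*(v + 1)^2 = v^3 - 5*v^2 - 13*v - 7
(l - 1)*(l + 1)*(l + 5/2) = l^3 + 5*l^2/2 - l - 5/2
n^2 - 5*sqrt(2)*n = n*(n - 5*sqrt(2))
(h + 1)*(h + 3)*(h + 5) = h^3 + 9*h^2 + 23*h + 15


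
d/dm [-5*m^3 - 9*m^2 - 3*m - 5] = -15*m^2 - 18*m - 3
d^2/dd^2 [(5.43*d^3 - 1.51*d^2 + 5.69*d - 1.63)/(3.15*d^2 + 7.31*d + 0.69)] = (-1.13686837721616e-13*d^5 - 1.13686837721616e-13*d^4 + 739.169916*d^3 + 86.9801219999999*d^2 - 283.891122*d - 225.95348)/(31.255875*d^6 + 217.600425*d^5 + 525.51072*d^4 + 485.947601*d^3 + 115.111872*d^2 + 10.440873*d + 0.328509)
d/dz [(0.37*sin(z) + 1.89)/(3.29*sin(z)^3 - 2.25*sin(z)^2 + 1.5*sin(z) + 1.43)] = (-2.4346*sin(z)^3 - 17.8218*sin(z)^2 + 8.505*sin(z) - 2.3059)*cos(z)/(10.8241*sin(z)^6 - 14.805*sin(z)^5 + 14.9325*sin(z)^4 + 2.6594*sin(z)^3 - 4.185*sin(z)^2 + 4.29*sin(z) + 2.0449)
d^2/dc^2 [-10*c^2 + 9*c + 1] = -20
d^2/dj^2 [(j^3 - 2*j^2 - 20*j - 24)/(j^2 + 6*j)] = 8*(7*j^3 - 18*j^2 - 108*j - 216)/(j^3*(j^3 + 18*j^2 + 108*j + 216))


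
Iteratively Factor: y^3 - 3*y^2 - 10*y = (y - 5)*(y^2 + 2*y) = y*(y - 5)*(y + 2)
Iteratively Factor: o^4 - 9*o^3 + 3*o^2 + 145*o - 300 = (o - 5)*(o^3 - 4*o^2 - 17*o + 60) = (o - 5)*(o + 4)*(o^2 - 8*o + 15) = (o - 5)^2*(o + 4)*(o - 3)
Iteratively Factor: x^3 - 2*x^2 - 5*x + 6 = (x - 1)*(x^2 - x - 6) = (x - 1)*(x + 2)*(x - 3)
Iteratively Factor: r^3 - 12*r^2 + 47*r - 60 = (r - 5)*(r^2 - 7*r + 12) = (r - 5)*(r - 4)*(r - 3)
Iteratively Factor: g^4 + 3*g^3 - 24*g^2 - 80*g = (g + 4)*(g^3 - g^2 - 20*g) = g*(g + 4)*(g^2 - g - 20) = g*(g - 5)*(g + 4)*(g + 4)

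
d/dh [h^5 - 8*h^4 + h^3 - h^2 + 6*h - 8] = 5*h^4 - 32*h^3 + 3*h^2 - 2*h + 6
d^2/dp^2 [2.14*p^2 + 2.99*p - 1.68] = 4.28000000000000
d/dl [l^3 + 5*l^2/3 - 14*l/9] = 3*l^2 + 10*l/3 - 14/9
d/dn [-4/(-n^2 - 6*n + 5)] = 8*(-n - 3)/(n^2 + 6*n - 5)^2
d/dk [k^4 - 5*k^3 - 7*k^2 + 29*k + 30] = 4*k^3 - 15*k^2 - 14*k + 29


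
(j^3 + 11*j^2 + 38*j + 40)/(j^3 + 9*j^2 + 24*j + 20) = (j + 4)/(j + 2)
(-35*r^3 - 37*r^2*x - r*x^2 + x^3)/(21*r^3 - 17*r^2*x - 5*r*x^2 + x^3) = (5*r^2 + 6*r*x + x^2)/(-3*r^2 + 2*r*x + x^2)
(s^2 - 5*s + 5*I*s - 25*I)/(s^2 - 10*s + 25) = (s + 5*I)/(s - 5)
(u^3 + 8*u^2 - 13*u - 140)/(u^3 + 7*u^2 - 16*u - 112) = (u + 5)/(u + 4)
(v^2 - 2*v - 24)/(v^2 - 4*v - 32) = (v - 6)/(v - 8)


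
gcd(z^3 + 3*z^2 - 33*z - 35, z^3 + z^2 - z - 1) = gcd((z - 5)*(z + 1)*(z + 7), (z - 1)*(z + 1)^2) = z + 1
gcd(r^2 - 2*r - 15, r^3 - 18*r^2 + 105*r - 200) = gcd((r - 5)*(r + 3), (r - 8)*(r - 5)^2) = r - 5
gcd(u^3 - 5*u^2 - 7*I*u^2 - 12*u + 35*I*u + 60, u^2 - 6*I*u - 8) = u - 4*I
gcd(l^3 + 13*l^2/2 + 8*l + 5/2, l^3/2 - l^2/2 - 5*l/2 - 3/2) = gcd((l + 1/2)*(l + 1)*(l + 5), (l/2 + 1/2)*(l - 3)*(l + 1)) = l + 1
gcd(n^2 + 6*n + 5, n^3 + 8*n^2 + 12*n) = 1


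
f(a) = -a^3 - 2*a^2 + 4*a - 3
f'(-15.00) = -611.00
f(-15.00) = 2862.00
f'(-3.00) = -11.00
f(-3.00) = -6.00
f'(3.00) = -35.00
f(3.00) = -36.00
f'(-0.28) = 4.88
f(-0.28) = -4.25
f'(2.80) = -30.72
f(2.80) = -29.43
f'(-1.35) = 3.93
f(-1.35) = -9.58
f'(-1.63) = 2.55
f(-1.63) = -10.50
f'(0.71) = -0.35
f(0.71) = -1.53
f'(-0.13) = 4.47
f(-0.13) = -3.55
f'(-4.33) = -34.93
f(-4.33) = 23.36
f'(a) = -3*a^2 - 4*a + 4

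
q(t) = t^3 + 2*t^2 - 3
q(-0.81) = -2.22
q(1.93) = 11.64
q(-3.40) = -19.18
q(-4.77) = -66.03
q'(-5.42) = 66.45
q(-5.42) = -103.47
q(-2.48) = -5.95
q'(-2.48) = 8.53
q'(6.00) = 132.00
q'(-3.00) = 15.00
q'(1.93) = 18.89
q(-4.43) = -50.69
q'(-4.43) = 41.15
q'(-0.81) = -1.27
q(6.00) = 285.00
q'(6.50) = 152.75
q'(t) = 3*t^2 + 4*t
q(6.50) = 356.12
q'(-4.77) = 49.18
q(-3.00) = -12.00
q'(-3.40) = 21.08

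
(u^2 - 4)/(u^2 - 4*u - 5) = (4 - u^2)/(-u^2 + 4*u + 5)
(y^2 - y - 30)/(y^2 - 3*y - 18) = (y + 5)/(y + 3)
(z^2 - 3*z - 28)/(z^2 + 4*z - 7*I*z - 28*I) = (z - 7)/(z - 7*I)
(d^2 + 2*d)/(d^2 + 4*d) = (d + 2)/(d + 4)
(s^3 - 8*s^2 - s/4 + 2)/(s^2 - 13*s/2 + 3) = (s^2 - 15*s/2 - 4)/(s - 6)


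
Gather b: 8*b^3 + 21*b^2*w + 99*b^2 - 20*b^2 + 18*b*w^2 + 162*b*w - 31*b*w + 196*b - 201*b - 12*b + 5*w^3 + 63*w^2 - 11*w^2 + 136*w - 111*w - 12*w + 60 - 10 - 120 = 8*b^3 + b^2*(21*w + 79) + b*(18*w^2 + 131*w - 17) + 5*w^3 + 52*w^2 + 13*w - 70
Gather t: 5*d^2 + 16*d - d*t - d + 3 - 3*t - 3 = 5*d^2 + 15*d + t*(-d - 3)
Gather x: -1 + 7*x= 7*x - 1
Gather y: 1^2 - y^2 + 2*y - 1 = -y^2 + 2*y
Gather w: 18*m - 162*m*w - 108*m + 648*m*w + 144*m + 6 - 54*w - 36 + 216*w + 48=54*m + w*(486*m + 162) + 18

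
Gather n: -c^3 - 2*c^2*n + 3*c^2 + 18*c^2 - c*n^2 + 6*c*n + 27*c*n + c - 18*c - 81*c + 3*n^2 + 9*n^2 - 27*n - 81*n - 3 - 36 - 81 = -c^3 + 21*c^2 - 98*c + n^2*(12 - c) + n*(-2*c^2 + 33*c - 108) - 120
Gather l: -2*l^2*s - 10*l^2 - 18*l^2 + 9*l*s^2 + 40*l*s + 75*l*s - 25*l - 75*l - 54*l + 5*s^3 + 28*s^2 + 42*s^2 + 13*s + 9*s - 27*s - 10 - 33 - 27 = l^2*(-2*s - 28) + l*(9*s^2 + 115*s - 154) + 5*s^3 + 70*s^2 - 5*s - 70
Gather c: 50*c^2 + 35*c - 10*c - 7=50*c^2 + 25*c - 7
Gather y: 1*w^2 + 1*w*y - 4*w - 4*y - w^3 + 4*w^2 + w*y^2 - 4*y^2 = -w^3 + 5*w^2 - 4*w + y^2*(w - 4) + y*(w - 4)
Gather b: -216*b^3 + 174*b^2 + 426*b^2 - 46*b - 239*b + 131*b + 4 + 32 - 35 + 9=-216*b^3 + 600*b^2 - 154*b + 10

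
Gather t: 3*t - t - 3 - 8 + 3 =2*t - 8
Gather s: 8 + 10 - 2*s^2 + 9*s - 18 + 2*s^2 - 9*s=0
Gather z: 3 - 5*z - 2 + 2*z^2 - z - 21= 2*z^2 - 6*z - 20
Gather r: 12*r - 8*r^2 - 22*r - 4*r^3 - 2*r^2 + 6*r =-4*r^3 - 10*r^2 - 4*r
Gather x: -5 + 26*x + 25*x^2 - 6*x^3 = -6*x^3 + 25*x^2 + 26*x - 5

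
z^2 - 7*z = z*(z - 7)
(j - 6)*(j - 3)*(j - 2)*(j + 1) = j^4 - 10*j^3 + 25*j^2 - 36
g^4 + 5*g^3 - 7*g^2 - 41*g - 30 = (g - 3)*(g + 1)*(g + 2)*(g + 5)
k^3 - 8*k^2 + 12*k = k*(k - 6)*(k - 2)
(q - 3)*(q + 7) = q^2 + 4*q - 21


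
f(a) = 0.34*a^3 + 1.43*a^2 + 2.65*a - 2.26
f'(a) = 1.02*a^2 + 2.86*a + 2.65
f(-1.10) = -3.90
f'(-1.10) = 0.74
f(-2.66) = -5.59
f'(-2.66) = 2.26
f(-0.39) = -3.10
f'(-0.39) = 1.69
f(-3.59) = -9.07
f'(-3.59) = 5.53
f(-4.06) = -12.20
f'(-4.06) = 7.85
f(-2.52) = -5.30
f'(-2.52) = 1.92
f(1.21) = 3.64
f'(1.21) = 7.60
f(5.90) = 132.98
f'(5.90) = 55.03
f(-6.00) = -40.12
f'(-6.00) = 22.21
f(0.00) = -2.26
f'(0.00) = 2.65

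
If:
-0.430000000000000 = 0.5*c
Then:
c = -0.86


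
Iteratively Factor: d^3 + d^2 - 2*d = (d - 1)*(d^2 + 2*d) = d*(d - 1)*(d + 2)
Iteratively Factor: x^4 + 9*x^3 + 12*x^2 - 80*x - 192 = (x + 4)*(x^3 + 5*x^2 - 8*x - 48) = (x + 4)^2*(x^2 + x - 12) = (x - 3)*(x + 4)^2*(x + 4)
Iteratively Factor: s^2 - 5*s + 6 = (s - 3)*(s - 2)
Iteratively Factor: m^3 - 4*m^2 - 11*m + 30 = (m - 2)*(m^2 - 2*m - 15) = (m - 2)*(m + 3)*(m - 5)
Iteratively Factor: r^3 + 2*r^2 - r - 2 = (r + 2)*(r^2 - 1) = (r - 1)*(r + 2)*(r + 1)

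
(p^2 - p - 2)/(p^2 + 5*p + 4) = (p - 2)/(p + 4)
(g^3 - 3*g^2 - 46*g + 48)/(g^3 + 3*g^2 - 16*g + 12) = (g - 8)/(g - 2)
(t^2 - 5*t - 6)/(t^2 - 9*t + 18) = (t + 1)/(t - 3)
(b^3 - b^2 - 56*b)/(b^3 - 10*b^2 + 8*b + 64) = b*(b + 7)/(b^2 - 2*b - 8)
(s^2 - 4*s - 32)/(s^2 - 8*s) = (s + 4)/s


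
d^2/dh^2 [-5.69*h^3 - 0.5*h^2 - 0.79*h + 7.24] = -34.14*h - 1.0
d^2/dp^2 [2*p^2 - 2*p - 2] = 4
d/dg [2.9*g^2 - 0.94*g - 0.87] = 5.8*g - 0.94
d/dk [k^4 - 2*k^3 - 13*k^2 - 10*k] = 4*k^3 - 6*k^2 - 26*k - 10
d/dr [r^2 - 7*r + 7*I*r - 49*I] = 2*r - 7 + 7*I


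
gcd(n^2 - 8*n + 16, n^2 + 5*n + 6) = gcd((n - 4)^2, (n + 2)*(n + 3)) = 1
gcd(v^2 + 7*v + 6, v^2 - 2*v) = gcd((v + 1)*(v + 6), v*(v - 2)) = 1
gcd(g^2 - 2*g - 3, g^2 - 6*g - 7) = g + 1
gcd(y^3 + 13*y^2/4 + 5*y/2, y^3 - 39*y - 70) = y + 2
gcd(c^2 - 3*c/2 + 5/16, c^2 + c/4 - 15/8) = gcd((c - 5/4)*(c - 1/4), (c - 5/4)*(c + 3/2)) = c - 5/4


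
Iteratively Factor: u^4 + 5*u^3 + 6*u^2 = (u)*(u^3 + 5*u^2 + 6*u) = u*(u + 3)*(u^2 + 2*u) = u^2*(u + 3)*(u + 2)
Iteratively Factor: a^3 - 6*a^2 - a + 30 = (a - 3)*(a^2 - 3*a - 10) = (a - 5)*(a - 3)*(a + 2)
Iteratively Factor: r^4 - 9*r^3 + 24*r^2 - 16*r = (r - 4)*(r^3 - 5*r^2 + 4*r) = (r - 4)*(r - 1)*(r^2 - 4*r) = (r - 4)^2*(r - 1)*(r)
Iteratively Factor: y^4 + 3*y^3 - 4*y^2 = (y)*(y^3 + 3*y^2 - 4*y) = y*(y + 4)*(y^2 - y) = y*(y - 1)*(y + 4)*(y)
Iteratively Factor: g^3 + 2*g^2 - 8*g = (g + 4)*(g^2 - 2*g) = (g - 2)*(g + 4)*(g)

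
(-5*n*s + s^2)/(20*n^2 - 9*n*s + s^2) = s/(-4*n + s)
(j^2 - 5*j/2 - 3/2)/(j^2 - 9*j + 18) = (j + 1/2)/(j - 6)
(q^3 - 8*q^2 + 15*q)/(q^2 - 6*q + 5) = q*(q - 3)/(q - 1)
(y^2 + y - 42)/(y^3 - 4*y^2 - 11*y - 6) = (y + 7)/(y^2 + 2*y + 1)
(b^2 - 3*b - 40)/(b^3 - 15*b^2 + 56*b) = (b + 5)/(b*(b - 7))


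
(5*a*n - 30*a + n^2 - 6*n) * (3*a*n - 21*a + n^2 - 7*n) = 15*a^2*n^2 - 195*a^2*n + 630*a^2 + 8*a*n^3 - 104*a*n^2 + 336*a*n + n^4 - 13*n^3 + 42*n^2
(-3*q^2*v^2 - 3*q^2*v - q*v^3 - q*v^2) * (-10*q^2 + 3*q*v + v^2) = 30*q^4*v^2 + 30*q^4*v + q^3*v^3 + q^3*v^2 - 6*q^2*v^4 - 6*q^2*v^3 - q*v^5 - q*v^4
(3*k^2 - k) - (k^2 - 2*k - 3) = 2*k^2 + k + 3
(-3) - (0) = -3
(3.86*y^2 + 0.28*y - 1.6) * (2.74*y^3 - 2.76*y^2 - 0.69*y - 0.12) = 10.5764*y^5 - 9.8864*y^4 - 7.8202*y^3 + 3.7596*y^2 + 1.0704*y + 0.192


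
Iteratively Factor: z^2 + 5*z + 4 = (z + 4)*(z + 1)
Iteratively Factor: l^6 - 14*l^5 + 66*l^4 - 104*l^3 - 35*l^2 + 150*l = (l - 3)*(l^5 - 11*l^4 + 33*l^3 - 5*l^2 - 50*l) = (l - 3)*(l + 1)*(l^4 - 12*l^3 + 45*l^2 - 50*l) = (l - 5)*(l - 3)*(l + 1)*(l^3 - 7*l^2 + 10*l) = (l - 5)^2*(l - 3)*(l + 1)*(l^2 - 2*l) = l*(l - 5)^2*(l - 3)*(l + 1)*(l - 2)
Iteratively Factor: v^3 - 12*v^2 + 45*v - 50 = (v - 5)*(v^2 - 7*v + 10) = (v - 5)*(v - 2)*(v - 5)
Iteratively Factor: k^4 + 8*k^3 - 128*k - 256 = (k + 4)*(k^3 + 4*k^2 - 16*k - 64) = (k + 4)^2*(k^2 - 16) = (k - 4)*(k + 4)^2*(k + 4)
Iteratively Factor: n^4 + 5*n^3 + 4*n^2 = (n)*(n^3 + 5*n^2 + 4*n) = n*(n + 4)*(n^2 + n) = n*(n + 1)*(n + 4)*(n)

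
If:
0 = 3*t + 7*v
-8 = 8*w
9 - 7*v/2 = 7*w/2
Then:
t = -25/3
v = 25/7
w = -1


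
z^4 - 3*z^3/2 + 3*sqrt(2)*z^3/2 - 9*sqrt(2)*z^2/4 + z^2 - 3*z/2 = z*(z - 3/2)*(z + sqrt(2)/2)*(z + sqrt(2))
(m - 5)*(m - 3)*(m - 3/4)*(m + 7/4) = m^4 - 7*m^3 + 91*m^2/16 + 51*m/2 - 315/16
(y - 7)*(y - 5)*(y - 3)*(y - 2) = y^4 - 17*y^3 + 101*y^2 - 247*y + 210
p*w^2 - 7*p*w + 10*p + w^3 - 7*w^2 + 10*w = (p + w)*(w - 5)*(w - 2)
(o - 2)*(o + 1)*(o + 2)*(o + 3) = o^4 + 4*o^3 - o^2 - 16*o - 12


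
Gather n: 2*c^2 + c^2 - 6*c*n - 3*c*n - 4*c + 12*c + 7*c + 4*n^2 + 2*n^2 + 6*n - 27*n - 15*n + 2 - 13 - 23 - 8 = 3*c^2 + 15*c + 6*n^2 + n*(-9*c - 36) - 42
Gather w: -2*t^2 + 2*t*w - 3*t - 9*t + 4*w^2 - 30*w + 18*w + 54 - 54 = -2*t^2 - 12*t + 4*w^2 + w*(2*t - 12)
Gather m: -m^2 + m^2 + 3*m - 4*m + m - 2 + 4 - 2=0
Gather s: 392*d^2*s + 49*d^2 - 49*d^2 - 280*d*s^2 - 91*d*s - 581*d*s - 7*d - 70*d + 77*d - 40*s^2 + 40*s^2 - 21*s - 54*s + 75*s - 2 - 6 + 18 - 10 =-280*d*s^2 + s*(392*d^2 - 672*d)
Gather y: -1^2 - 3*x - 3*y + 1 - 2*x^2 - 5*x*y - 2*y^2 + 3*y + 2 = -2*x^2 - 5*x*y - 3*x - 2*y^2 + 2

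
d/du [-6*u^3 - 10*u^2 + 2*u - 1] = -18*u^2 - 20*u + 2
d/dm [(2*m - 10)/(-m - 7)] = -24/(m + 7)^2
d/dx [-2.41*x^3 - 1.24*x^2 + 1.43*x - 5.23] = -7.23*x^2 - 2.48*x + 1.43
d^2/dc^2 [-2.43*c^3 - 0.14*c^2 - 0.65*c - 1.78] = -14.58*c - 0.28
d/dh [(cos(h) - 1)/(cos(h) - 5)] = 4*sin(h)/(cos(h) - 5)^2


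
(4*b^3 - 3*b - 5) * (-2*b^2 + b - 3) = -8*b^5 + 4*b^4 - 6*b^3 + 7*b^2 + 4*b + 15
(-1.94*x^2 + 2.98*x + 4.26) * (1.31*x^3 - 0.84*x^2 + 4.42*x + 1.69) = -2.5414*x^5 + 5.5334*x^4 - 5.4974*x^3 + 6.3146*x^2 + 23.8654*x + 7.1994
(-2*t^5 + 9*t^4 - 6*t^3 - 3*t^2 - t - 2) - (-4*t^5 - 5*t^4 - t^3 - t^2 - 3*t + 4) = 2*t^5 + 14*t^4 - 5*t^3 - 2*t^2 + 2*t - 6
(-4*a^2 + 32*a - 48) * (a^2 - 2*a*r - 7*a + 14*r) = -4*a^4 + 8*a^3*r + 60*a^3 - 120*a^2*r - 272*a^2 + 544*a*r + 336*a - 672*r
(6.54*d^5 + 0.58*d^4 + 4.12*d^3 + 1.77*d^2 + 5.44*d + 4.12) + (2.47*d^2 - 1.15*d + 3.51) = 6.54*d^5 + 0.58*d^4 + 4.12*d^3 + 4.24*d^2 + 4.29*d + 7.63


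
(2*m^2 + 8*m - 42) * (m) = 2*m^3 + 8*m^2 - 42*m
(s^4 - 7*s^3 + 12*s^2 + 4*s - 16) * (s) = s^5 - 7*s^4 + 12*s^3 + 4*s^2 - 16*s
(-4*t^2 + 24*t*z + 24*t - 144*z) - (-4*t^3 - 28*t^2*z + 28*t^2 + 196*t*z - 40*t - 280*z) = 4*t^3 + 28*t^2*z - 32*t^2 - 172*t*z + 64*t + 136*z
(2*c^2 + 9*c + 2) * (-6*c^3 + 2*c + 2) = -12*c^5 - 54*c^4 - 8*c^3 + 22*c^2 + 22*c + 4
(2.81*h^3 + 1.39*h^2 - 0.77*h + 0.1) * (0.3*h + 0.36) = 0.843*h^4 + 1.4286*h^3 + 0.2694*h^2 - 0.2472*h + 0.036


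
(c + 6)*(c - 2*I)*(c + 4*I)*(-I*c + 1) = -I*c^4 + 3*c^3 - 6*I*c^3 + 18*c^2 - 6*I*c^2 + 8*c - 36*I*c + 48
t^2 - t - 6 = (t - 3)*(t + 2)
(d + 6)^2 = d^2 + 12*d + 36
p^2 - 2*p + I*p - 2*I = (p - 2)*(p + I)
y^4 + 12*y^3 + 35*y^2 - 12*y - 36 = (y - 1)*(y + 1)*(y + 6)^2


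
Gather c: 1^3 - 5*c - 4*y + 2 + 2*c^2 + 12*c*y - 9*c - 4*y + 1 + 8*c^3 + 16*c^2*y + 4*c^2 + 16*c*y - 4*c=8*c^3 + c^2*(16*y + 6) + c*(28*y - 18) - 8*y + 4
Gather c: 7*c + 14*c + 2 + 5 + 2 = 21*c + 9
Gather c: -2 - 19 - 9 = -30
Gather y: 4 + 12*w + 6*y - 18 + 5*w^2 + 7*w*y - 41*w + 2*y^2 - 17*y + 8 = 5*w^2 - 29*w + 2*y^2 + y*(7*w - 11) - 6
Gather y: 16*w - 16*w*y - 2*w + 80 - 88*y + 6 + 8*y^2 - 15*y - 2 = 14*w + 8*y^2 + y*(-16*w - 103) + 84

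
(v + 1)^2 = v^2 + 2*v + 1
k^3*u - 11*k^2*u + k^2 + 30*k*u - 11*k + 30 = (k - 6)*(k - 5)*(k*u + 1)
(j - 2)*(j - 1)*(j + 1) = j^3 - 2*j^2 - j + 2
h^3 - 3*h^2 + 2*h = h*(h - 2)*(h - 1)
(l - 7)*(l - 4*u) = l^2 - 4*l*u - 7*l + 28*u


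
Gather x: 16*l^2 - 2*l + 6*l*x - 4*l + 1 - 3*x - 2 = 16*l^2 - 6*l + x*(6*l - 3) - 1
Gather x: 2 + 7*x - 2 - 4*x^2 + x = -4*x^2 + 8*x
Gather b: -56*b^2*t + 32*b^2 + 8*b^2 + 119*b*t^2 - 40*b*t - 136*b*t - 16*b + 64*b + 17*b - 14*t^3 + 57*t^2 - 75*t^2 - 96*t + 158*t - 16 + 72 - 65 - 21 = b^2*(40 - 56*t) + b*(119*t^2 - 176*t + 65) - 14*t^3 - 18*t^2 + 62*t - 30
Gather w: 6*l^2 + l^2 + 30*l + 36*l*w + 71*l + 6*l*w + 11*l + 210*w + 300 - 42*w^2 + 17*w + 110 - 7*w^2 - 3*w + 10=7*l^2 + 112*l - 49*w^2 + w*(42*l + 224) + 420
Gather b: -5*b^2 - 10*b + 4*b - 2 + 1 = -5*b^2 - 6*b - 1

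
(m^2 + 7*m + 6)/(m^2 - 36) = (m + 1)/(m - 6)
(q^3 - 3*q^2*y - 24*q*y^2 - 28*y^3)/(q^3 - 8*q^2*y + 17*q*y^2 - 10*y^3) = (q^3 - 3*q^2*y - 24*q*y^2 - 28*y^3)/(q^3 - 8*q^2*y + 17*q*y^2 - 10*y^3)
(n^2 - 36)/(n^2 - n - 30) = (n + 6)/(n + 5)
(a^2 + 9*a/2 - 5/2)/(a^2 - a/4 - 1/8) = 4*(a + 5)/(4*a + 1)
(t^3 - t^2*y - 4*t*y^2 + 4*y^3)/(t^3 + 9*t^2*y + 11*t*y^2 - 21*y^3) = (t^2 - 4*y^2)/(t^2 + 10*t*y + 21*y^2)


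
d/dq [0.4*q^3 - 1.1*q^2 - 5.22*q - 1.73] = 1.2*q^2 - 2.2*q - 5.22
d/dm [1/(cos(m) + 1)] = sin(m)/(cos(m) + 1)^2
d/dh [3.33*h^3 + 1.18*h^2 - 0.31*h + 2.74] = 9.99*h^2 + 2.36*h - 0.31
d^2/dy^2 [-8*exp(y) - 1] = -8*exp(y)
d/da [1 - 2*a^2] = -4*a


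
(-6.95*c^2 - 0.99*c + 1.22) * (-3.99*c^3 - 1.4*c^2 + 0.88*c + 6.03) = 27.7305*c^5 + 13.6801*c^4 - 9.5978*c^3 - 44.4877*c^2 - 4.8961*c + 7.3566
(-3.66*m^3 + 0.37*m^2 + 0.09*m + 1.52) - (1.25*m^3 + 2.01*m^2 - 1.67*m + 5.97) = -4.91*m^3 - 1.64*m^2 + 1.76*m - 4.45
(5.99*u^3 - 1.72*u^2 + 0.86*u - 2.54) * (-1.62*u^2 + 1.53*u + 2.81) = -9.7038*u^5 + 11.9511*u^4 + 12.8071*u^3 + 0.597400000000001*u^2 - 1.4696*u - 7.1374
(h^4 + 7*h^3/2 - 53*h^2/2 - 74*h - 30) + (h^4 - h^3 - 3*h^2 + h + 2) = 2*h^4 + 5*h^3/2 - 59*h^2/2 - 73*h - 28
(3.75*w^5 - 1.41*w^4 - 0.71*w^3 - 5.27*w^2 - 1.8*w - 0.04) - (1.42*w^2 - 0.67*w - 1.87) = 3.75*w^5 - 1.41*w^4 - 0.71*w^3 - 6.69*w^2 - 1.13*w + 1.83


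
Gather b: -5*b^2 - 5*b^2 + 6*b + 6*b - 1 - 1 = -10*b^2 + 12*b - 2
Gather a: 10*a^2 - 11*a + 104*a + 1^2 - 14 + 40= 10*a^2 + 93*a + 27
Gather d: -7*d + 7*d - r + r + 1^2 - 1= 0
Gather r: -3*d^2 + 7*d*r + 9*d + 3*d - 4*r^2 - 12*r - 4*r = -3*d^2 + 12*d - 4*r^2 + r*(7*d - 16)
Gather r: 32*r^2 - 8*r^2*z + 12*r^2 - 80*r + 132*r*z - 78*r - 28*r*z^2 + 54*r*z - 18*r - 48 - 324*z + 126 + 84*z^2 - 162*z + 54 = r^2*(44 - 8*z) + r*(-28*z^2 + 186*z - 176) + 84*z^2 - 486*z + 132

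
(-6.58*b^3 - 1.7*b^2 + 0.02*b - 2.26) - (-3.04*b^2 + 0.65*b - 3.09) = -6.58*b^3 + 1.34*b^2 - 0.63*b + 0.83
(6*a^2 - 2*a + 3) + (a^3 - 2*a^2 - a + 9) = a^3 + 4*a^2 - 3*a + 12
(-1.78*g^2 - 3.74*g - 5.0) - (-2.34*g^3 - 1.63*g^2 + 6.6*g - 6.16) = 2.34*g^3 - 0.15*g^2 - 10.34*g + 1.16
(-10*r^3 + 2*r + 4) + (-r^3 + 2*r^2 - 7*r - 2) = -11*r^3 + 2*r^2 - 5*r + 2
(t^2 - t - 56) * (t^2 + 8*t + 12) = t^4 + 7*t^3 - 52*t^2 - 460*t - 672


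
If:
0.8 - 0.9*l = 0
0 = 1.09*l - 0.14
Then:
No Solution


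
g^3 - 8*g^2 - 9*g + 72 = (g - 8)*(g - 3)*(g + 3)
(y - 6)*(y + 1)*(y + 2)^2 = y^4 - y^3 - 22*y^2 - 44*y - 24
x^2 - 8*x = x*(x - 8)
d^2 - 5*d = d*(d - 5)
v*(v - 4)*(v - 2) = v^3 - 6*v^2 + 8*v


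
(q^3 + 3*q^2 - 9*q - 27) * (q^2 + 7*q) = q^5 + 10*q^4 + 12*q^3 - 90*q^2 - 189*q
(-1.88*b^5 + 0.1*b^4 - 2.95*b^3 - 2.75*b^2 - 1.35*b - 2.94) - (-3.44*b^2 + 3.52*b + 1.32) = -1.88*b^5 + 0.1*b^4 - 2.95*b^3 + 0.69*b^2 - 4.87*b - 4.26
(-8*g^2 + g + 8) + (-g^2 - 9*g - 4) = -9*g^2 - 8*g + 4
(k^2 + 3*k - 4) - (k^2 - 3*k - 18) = 6*k + 14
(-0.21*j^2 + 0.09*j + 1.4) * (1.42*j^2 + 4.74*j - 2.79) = -0.2982*j^4 - 0.8676*j^3 + 3.0005*j^2 + 6.3849*j - 3.906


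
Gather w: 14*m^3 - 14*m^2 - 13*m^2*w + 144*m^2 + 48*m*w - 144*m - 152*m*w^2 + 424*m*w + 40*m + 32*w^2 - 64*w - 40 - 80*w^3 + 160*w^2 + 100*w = 14*m^3 + 130*m^2 - 104*m - 80*w^3 + w^2*(192 - 152*m) + w*(-13*m^2 + 472*m + 36) - 40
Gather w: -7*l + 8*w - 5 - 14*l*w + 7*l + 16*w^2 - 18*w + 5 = 16*w^2 + w*(-14*l - 10)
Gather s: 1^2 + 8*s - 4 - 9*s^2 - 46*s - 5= -9*s^2 - 38*s - 8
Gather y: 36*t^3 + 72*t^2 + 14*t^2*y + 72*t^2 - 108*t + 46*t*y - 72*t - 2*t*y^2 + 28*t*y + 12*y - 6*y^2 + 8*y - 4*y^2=36*t^3 + 144*t^2 - 180*t + y^2*(-2*t - 10) + y*(14*t^2 + 74*t + 20)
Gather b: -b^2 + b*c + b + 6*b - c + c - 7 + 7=-b^2 + b*(c + 7)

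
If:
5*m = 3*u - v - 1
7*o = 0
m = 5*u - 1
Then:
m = -5*v/22 - 1/11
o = 0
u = 2/11 - v/22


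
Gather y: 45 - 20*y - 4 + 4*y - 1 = 40 - 16*y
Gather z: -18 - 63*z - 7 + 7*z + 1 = -56*z - 24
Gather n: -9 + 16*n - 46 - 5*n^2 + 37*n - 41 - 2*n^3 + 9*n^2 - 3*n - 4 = -2*n^3 + 4*n^2 + 50*n - 100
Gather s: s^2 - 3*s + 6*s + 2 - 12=s^2 + 3*s - 10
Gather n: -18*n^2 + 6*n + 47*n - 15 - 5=-18*n^2 + 53*n - 20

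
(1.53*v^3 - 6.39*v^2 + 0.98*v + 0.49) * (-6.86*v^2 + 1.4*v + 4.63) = -10.4958*v^5 + 45.9774*v^4 - 8.5849*v^3 - 31.5751*v^2 + 5.2234*v + 2.2687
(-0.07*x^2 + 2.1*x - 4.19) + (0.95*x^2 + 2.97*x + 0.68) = 0.88*x^2 + 5.07*x - 3.51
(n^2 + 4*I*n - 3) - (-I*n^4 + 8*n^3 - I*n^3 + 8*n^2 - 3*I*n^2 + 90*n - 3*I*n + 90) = I*n^4 - 8*n^3 + I*n^3 - 7*n^2 + 3*I*n^2 - 90*n + 7*I*n - 93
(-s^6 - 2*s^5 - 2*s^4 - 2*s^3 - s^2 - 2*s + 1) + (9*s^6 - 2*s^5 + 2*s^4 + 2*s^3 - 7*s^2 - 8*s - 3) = 8*s^6 - 4*s^5 - 8*s^2 - 10*s - 2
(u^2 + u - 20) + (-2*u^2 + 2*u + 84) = -u^2 + 3*u + 64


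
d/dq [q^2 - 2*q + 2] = 2*q - 2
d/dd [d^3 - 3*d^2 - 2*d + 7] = 3*d^2 - 6*d - 2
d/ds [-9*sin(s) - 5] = -9*cos(s)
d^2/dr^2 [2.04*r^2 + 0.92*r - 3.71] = 4.08000000000000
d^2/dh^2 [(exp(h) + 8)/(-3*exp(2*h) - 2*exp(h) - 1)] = (-9*exp(4*h) - 282*exp(3*h) - 126*exp(2*h) + 66*exp(h) + 15)*exp(h)/(27*exp(6*h) + 54*exp(5*h) + 63*exp(4*h) + 44*exp(3*h) + 21*exp(2*h) + 6*exp(h) + 1)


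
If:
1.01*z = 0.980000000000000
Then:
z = 0.97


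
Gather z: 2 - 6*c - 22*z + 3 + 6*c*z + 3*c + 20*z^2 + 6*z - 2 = -3*c + 20*z^2 + z*(6*c - 16) + 3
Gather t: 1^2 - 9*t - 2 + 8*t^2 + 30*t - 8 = 8*t^2 + 21*t - 9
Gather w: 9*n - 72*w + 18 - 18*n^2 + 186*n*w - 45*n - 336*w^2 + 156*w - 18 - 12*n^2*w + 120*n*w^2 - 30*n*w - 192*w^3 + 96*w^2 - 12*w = -18*n^2 - 36*n - 192*w^3 + w^2*(120*n - 240) + w*(-12*n^2 + 156*n + 72)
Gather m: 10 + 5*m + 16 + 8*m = 13*m + 26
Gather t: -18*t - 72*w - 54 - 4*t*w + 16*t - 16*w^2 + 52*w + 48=t*(-4*w - 2) - 16*w^2 - 20*w - 6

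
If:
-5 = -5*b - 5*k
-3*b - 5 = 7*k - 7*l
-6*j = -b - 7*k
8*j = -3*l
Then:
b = 76/51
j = -11/34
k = -25/51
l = 44/51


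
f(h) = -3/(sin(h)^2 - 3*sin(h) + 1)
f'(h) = -3*(-2*sin(h)*cos(h) + 3*cos(h))/(sin(h)^2 - 3*sin(h) + 1)^2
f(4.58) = -0.61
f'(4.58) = 0.08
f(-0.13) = -2.13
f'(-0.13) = -4.91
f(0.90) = 4.07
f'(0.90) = -4.93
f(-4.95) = 3.09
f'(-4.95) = -0.79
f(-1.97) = -0.65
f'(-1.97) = 0.27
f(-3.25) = -4.37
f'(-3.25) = 17.58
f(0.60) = 8.00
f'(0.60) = -32.92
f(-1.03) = -0.70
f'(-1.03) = -0.39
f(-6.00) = -12.51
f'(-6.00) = -122.26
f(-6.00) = -12.51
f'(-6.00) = -122.26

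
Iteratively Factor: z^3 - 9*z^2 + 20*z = (z)*(z^2 - 9*z + 20) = z*(z - 4)*(z - 5)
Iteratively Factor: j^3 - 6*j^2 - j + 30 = (j - 3)*(j^2 - 3*j - 10) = (j - 3)*(j + 2)*(j - 5)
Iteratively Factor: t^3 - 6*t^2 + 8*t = (t)*(t^2 - 6*t + 8) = t*(t - 4)*(t - 2)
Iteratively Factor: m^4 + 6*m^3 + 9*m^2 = (m)*(m^3 + 6*m^2 + 9*m) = m*(m + 3)*(m^2 + 3*m) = m*(m + 3)^2*(m)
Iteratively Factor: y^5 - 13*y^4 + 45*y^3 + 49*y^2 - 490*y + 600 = (y - 5)*(y^4 - 8*y^3 + 5*y^2 + 74*y - 120) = (y - 5)^2*(y^3 - 3*y^2 - 10*y + 24) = (y - 5)^2*(y - 2)*(y^2 - y - 12) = (y - 5)^2*(y - 2)*(y + 3)*(y - 4)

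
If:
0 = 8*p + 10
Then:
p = -5/4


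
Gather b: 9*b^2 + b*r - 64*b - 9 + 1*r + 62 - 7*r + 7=9*b^2 + b*(r - 64) - 6*r + 60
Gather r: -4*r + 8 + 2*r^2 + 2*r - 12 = 2*r^2 - 2*r - 4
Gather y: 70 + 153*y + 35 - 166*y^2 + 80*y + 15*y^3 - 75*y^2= 15*y^3 - 241*y^2 + 233*y + 105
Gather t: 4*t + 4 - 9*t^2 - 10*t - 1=-9*t^2 - 6*t + 3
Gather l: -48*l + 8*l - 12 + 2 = -40*l - 10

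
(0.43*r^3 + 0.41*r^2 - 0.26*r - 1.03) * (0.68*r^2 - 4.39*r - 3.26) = 0.2924*r^5 - 1.6089*r^4 - 3.3785*r^3 - 0.8956*r^2 + 5.3693*r + 3.3578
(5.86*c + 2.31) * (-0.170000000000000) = -0.9962*c - 0.3927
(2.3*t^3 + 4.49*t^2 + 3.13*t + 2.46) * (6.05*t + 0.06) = 13.915*t^4 + 27.3025*t^3 + 19.2059*t^2 + 15.0708*t + 0.1476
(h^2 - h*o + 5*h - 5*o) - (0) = h^2 - h*o + 5*h - 5*o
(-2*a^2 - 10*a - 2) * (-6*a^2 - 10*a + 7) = 12*a^4 + 80*a^3 + 98*a^2 - 50*a - 14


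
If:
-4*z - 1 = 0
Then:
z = -1/4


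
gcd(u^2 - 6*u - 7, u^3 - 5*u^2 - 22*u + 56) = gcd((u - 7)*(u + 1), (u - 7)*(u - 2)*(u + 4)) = u - 7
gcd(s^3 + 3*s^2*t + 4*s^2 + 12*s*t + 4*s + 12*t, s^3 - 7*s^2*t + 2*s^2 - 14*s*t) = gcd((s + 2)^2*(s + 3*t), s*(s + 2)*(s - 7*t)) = s + 2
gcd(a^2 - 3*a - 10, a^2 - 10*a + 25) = a - 5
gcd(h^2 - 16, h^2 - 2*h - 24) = h + 4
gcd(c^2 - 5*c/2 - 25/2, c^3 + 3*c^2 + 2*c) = 1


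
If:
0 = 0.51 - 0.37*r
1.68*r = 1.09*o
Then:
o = 2.12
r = 1.38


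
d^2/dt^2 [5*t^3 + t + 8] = 30*t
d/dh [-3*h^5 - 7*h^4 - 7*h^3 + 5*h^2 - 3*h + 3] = -15*h^4 - 28*h^3 - 21*h^2 + 10*h - 3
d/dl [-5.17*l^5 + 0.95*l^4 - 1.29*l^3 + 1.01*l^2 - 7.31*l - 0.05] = -25.85*l^4 + 3.8*l^3 - 3.87*l^2 + 2.02*l - 7.31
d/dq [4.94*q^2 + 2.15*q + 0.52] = 9.88*q + 2.15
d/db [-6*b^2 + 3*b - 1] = 3 - 12*b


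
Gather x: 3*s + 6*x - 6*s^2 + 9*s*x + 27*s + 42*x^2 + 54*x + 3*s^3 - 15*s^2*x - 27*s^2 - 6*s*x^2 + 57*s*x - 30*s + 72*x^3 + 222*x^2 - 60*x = 3*s^3 - 33*s^2 + 72*x^3 + x^2*(264 - 6*s) + x*(-15*s^2 + 66*s)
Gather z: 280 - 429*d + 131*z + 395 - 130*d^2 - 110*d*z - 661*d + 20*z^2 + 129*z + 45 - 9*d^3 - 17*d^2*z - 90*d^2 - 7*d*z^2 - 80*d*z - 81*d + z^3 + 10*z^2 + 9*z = -9*d^3 - 220*d^2 - 1171*d + z^3 + z^2*(30 - 7*d) + z*(-17*d^2 - 190*d + 269) + 720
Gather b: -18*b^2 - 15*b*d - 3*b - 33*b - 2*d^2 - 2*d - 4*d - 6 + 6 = -18*b^2 + b*(-15*d - 36) - 2*d^2 - 6*d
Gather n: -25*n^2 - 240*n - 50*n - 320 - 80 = -25*n^2 - 290*n - 400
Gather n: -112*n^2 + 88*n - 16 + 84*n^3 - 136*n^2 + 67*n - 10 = 84*n^3 - 248*n^2 + 155*n - 26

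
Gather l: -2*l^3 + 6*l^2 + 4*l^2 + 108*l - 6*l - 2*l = -2*l^3 + 10*l^2 + 100*l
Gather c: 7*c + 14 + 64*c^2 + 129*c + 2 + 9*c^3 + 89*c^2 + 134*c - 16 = 9*c^3 + 153*c^2 + 270*c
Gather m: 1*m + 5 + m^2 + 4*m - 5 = m^2 + 5*m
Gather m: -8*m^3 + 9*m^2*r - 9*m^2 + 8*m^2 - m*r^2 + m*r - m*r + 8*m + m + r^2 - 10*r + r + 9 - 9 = -8*m^3 + m^2*(9*r - 1) + m*(9 - r^2) + r^2 - 9*r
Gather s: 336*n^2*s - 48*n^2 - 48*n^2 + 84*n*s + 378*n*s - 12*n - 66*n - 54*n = -96*n^2 - 132*n + s*(336*n^2 + 462*n)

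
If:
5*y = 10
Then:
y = 2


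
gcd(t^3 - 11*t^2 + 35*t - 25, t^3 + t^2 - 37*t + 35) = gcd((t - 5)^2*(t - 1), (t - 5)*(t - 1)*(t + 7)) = t^2 - 6*t + 5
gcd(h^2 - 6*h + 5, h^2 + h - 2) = h - 1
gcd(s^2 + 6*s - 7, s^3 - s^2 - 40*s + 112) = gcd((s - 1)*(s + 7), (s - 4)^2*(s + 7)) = s + 7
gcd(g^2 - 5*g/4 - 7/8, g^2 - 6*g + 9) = 1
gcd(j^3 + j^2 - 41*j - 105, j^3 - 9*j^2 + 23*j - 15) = 1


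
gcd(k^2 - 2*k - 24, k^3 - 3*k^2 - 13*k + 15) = 1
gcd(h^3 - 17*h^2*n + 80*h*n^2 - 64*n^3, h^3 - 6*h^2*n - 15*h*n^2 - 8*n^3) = h - 8*n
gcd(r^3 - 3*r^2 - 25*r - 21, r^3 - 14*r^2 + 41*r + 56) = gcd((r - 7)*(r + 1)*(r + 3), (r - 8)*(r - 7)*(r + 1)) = r^2 - 6*r - 7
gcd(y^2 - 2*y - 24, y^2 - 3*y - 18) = y - 6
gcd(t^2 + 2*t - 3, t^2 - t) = t - 1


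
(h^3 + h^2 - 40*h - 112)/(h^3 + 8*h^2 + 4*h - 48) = (h^2 - 3*h - 28)/(h^2 + 4*h - 12)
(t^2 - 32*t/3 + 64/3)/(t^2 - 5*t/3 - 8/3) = (t - 8)/(t + 1)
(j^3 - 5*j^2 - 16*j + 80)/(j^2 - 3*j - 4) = (j^2 - j - 20)/(j + 1)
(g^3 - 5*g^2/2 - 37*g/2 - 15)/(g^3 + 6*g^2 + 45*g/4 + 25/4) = 2*(g - 6)/(2*g + 5)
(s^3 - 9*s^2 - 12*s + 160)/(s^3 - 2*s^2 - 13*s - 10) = (s^2 - 4*s - 32)/(s^2 + 3*s + 2)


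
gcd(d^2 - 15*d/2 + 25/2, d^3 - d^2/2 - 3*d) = 1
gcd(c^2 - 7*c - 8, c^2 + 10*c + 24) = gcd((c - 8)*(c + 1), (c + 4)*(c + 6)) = 1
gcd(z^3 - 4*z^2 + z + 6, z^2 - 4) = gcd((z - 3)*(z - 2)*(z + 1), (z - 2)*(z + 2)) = z - 2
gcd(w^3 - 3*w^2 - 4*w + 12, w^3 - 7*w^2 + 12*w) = w - 3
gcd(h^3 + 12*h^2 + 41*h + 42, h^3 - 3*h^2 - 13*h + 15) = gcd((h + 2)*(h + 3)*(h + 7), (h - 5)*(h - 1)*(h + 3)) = h + 3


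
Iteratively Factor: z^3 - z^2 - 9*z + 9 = (z - 1)*(z^2 - 9) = (z - 1)*(z + 3)*(z - 3)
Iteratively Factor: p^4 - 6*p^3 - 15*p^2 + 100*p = (p + 4)*(p^3 - 10*p^2 + 25*p) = p*(p + 4)*(p^2 - 10*p + 25) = p*(p - 5)*(p + 4)*(p - 5)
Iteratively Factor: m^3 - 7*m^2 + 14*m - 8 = (m - 4)*(m^2 - 3*m + 2) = (m - 4)*(m - 2)*(m - 1)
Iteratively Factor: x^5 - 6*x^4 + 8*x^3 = (x)*(x^4 - 6*x^3 + 8*x^2) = x^2*(x^3 - 6*x^2 + 8*x) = x^2*(x - 4)*(x^2 - 2*x) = x^3*(x - 4)*(x - 2)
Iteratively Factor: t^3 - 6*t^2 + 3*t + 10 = (t - 2)*(t^2 - 4*t - 5) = (t - 5)*(t - 2)*(t + 1)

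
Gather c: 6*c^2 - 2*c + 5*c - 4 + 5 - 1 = 6*c^2 + 3*c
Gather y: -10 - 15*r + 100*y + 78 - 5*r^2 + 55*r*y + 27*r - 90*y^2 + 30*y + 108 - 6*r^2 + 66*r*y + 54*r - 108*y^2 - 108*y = -11*r^2 + 66*r - 198*y^2 + y*(121*r + 22) + 176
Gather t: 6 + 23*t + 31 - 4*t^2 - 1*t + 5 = -4*t^2 + 22*t + 42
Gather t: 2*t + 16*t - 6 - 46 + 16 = 18*t - 36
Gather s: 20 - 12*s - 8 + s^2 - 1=s^2 - 12*s + 11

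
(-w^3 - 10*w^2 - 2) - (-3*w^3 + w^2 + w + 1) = 2*w^3 - 11*w^2 - w - 3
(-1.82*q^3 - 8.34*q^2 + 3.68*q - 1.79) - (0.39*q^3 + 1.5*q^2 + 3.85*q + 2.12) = -2.21*q^3 - 9.84*q^2 - 0.17*q - 3.91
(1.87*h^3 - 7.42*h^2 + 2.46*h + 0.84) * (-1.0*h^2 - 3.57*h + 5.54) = -1.87*h^5 + 0.7441*h^4 + 34.3892*h^3 - 50.729*h^2 + 10.6296*h + 4.6536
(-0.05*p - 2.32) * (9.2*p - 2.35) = -0.46*p^2 - 21.2265*p + 5.452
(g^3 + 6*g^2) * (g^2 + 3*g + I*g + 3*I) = g^5 + 9*g^4 + I*g^4 + 18*g^3 + 9*I*g^3 + 18*I*g^2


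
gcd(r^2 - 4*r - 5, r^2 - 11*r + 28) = 1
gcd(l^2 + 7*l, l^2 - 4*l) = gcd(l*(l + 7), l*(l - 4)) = l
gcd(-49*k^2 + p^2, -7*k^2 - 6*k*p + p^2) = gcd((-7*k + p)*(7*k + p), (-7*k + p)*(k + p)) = -7*k + p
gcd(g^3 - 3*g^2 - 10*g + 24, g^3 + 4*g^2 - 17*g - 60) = g^2 - g - 12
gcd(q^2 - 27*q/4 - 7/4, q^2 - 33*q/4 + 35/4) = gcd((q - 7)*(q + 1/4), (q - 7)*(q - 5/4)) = q - 7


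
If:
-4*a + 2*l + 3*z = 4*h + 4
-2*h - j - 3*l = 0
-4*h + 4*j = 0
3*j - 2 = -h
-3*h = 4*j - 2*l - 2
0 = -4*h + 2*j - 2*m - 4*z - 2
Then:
No Solution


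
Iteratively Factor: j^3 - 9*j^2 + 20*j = (j - 4)*(j^2 - 5*j) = j*(j - 4)*(j - 5)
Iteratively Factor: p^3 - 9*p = (p - 3)*(p^2 + 3*p) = p*(p - 3)*(p + 3)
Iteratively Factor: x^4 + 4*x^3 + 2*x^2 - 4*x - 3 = (x + 3)*(x^3 + x^2 - x - 1) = (x + 1)*(x + 3)*(x^2 - 1) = (x + 1)^2*(x + 3)*(x - 1)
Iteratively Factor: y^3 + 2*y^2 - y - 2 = (y - 1)*(y^2 + 3*y + 2) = (y - 1)*(y + 2)*(y + 1)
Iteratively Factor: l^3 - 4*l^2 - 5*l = (l + 1)*(l^2 - 5*l) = l*(l + 1)*(l - 5)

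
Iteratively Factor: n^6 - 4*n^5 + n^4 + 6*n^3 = (n)*(n^5 - 4*n^4 + n^3 + 6*n^2) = n*(n + 1)*(n^4 - 5*n^3 + 6*n^2) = n*(n - 3)*(n + 1)*(n^3 - 2*n^2) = n*(n - 3)*(n - 2)*(n + 1)*(n^2) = n^2*(n - 3)*(n - 2)*(n + 1)*(n)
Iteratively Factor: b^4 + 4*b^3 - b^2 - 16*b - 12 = (b + 3)*(b^3 + b^2 - 4*b - 4) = (b + 1)*(b + 3)*(b^2 - 4) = (b - 2)*(b + 1)*(b + 3)*(b + 2)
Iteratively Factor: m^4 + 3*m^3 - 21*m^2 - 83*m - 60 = (m + 1)*(m^3 + 2*m^2 - 23*m - 60) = (m - 5)*(m + 1)*(m^2 + 7*m + 12) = (m - 5)*(m + 1)*(m + 3)*(m + 4)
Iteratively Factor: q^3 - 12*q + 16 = (q - 2)*(q^2 + 2*q - 8) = (q - 2)*(q + 4)*(q - 2)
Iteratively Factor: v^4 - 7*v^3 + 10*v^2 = (v)*(v^3 - 7*v^2 + 10*v) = v*(v - 2)*(v^2 - 5*v) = v*(v - 5)*(v - 2)*(v)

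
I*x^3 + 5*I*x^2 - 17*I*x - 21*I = (x - 3)*(x + 7)*(I*x + I)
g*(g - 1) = g^2 - g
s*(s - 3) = s^2 - 3*s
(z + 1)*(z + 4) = z^2 + 5*z + 4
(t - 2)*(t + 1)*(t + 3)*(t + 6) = t^4 + 8*t^3 + 7*t^2 - 36*t - 36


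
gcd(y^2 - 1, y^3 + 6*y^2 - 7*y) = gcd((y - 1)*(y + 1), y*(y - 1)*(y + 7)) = y - 1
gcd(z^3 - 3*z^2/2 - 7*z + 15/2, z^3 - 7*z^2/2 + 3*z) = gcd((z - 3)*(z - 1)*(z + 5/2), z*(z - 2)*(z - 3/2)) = 1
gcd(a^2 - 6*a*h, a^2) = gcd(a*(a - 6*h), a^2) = a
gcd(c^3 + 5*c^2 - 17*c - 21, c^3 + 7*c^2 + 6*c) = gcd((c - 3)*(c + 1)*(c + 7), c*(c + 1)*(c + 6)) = c + 1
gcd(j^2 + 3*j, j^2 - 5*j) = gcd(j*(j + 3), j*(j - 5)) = j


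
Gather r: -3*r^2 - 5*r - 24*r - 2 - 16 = -3*r^2 - 29*r - 18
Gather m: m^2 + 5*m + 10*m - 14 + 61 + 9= m^2 + 15*m + 56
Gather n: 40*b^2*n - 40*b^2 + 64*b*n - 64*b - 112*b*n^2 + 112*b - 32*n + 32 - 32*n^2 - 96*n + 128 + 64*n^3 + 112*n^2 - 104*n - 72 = -40*b^2 + 48*b + 64*n^3 + n^2*(80 - 112*b) + n*(40*b^2 + 64*b - 232) + 88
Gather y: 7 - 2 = 5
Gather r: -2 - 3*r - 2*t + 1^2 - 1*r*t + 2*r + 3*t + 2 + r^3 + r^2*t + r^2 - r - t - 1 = r^3 + r^2*(t + 1) + r*(-t - 2)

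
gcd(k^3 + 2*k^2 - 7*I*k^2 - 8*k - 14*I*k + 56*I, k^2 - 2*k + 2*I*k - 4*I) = k - 2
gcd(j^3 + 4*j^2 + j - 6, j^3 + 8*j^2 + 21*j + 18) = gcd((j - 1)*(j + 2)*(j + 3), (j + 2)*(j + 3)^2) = j^2 + 5*j + 6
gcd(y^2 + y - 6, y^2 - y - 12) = y + 3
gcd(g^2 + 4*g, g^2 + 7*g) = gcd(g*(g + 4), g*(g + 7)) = g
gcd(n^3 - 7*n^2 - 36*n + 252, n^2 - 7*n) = n - 7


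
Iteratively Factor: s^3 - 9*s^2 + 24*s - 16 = (s - 4)*(s^2 - 5*s + 4) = (s - 4)^2*(s - 1)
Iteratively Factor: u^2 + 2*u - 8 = (u + 4)*(u - 2)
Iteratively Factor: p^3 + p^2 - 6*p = (p - 2)*(p^2 + 3*p) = (p - 2)*(p + 3)*(p)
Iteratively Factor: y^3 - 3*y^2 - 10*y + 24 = (y + 3)*(y^2 - 6*y + 8) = (y - 4)*(y + 3)*(y - 2)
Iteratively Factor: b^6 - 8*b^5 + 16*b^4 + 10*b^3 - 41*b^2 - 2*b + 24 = (b - 4)*(b^5 - 4*b^4 + 10*b^2 - b - 6) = (b - 4)*(b - 2)*(b^4 - 2*b^3 - 4*b^2 + 2*b + 3) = (b - 4)*(b - 2)*(b - 1)*(b^3 - b^2 - 5*b - 3) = (b - 4)*(b - 3)*(b - 2)*(b - 1)*(b^2 + 2*b + 1) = (b - 4)*(b - 3)*(b - 2)*(b - 1)*(b + 1)*(b + 1)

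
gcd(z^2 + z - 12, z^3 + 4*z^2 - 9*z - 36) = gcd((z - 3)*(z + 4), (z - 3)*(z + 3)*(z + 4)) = z^2 + z - 12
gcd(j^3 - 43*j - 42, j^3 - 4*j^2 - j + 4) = j + 1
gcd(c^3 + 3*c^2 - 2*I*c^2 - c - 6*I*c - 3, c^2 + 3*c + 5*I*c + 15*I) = c + 3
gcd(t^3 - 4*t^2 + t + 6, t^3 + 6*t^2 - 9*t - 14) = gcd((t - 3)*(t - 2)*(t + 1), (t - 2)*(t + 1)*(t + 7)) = t^2 - t - 2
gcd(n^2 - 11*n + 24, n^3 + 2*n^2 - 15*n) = n - 3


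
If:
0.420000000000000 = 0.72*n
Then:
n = 0.58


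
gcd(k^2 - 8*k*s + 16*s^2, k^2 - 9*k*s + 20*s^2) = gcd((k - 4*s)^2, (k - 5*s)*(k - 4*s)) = -k + 4*s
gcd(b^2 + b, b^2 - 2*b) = b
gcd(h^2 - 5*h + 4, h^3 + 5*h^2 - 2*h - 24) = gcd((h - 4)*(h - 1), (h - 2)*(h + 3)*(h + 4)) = 1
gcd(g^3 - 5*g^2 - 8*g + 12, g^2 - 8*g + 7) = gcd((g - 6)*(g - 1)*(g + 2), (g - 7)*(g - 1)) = g - 1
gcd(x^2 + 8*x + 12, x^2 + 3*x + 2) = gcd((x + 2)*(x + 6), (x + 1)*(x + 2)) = x + 2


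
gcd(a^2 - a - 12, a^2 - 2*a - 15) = a + 3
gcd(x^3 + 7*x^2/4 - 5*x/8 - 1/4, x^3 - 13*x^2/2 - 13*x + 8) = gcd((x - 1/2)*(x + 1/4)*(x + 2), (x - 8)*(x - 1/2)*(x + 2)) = x^2 + 3*x/2 - 1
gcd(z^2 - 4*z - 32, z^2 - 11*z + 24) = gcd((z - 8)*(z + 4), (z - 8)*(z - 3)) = z - 8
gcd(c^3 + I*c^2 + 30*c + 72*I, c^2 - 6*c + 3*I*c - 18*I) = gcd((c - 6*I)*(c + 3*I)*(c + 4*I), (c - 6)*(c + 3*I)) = c + 3*I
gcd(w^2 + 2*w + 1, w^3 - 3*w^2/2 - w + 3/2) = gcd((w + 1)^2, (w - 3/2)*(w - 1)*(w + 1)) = w + 1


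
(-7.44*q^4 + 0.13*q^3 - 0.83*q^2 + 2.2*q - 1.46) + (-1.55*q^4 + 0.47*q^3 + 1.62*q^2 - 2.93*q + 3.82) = -8.99*q^4 + 0.6*q^3 + 0.79*q^2 - 0.73*q + 2.36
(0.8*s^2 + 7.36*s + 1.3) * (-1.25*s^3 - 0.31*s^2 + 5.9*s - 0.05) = -1.0*s^5 - 9.448*s^4 + 0.813400000000001*s^3 + 42.981*s^2 + 7.302*s - 0.065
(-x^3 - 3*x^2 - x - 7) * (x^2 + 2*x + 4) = -x^5 - 5*x^4 - 11*x^3 - 21*x^2 - 18*x - 28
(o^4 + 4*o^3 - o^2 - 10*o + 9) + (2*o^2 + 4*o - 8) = o^4 + 4*o^3 + o^2 - 6*o + 1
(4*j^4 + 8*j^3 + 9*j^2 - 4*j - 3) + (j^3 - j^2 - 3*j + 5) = 4*j^4 + 9*j^3 + 8*j^2 - 7*j + 2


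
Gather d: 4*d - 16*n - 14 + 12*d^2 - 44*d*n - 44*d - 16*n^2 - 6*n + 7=12*d^2 + d*(-44*n - 40) - 16*n^2 - 22*n - 7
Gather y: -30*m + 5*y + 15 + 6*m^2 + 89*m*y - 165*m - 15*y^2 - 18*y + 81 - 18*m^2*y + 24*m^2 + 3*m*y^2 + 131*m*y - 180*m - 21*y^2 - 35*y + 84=30*m^2 - 375*m + y^2*(3*m - 36) + y*(-18*m^2 + 220*m - 48) + 180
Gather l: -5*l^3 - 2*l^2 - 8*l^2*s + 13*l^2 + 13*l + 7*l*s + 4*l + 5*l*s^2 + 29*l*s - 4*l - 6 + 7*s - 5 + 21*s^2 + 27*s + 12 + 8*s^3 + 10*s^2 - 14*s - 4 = -5*l^3 + l^2*(11 - 8*s) + l*(5*s^2 + 36*s + 13) + 8*s^3 + 31*s^2 + 20*s - 3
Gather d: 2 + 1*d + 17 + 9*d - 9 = 10*d + 10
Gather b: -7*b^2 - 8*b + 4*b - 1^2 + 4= -7*b^2 - 4*b + 3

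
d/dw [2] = 0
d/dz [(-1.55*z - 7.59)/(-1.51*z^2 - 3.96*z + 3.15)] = (2.3405*z^2 + 6.138*z - (1.55*z + 7.59)*(3.02*z + 3.96) - 4.8825)/(1.51*z^2 + 3.96*z - 3.15)^2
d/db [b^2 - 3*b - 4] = 2*b - 3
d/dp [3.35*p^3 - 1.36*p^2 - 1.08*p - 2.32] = 10.05*p^2 - 2.72*p - 1.08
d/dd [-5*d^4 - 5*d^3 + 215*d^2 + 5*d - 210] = -20*d^3 - 15*d^2 + 430*d + 5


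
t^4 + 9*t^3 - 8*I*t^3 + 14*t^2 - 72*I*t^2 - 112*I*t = t*(t + 2)*(t + 7)*(t - 8*I)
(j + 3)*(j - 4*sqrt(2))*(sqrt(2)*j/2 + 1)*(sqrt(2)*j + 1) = j^4 - 5*sqrt(2)*j^3/2 + 3*j^3 - 11*j^2 - 15*sqrt(2)*j^2/2 - 33*j - 4*sqrt(2)*j - 12*sqrt(2)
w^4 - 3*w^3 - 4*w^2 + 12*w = w*(w - 3)*(w - 2)*(w + 2)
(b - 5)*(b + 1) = b^2 - 4*b - 5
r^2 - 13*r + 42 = (r - 7)*(r - 6)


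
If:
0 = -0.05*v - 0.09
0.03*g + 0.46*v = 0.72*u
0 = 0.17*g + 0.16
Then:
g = -0.94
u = -1.19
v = -1.80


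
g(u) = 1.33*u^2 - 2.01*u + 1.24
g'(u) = 2.66*u - 2.01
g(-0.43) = 2.35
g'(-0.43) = -3.15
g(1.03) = 0.58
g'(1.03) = 0.73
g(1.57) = 1.36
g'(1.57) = 2.17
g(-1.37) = 6.49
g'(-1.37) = -5.65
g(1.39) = 1.02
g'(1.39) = 1.69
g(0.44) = 0.61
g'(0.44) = -0.84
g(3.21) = 8.49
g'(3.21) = 6.53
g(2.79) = 5.98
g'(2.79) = 5.41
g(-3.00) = 19.24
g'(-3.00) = -9.99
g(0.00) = 1.24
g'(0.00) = -2.01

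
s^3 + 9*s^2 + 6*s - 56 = (s - 2)*(s + 4)*(s + 7)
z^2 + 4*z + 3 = (z + 1)*(z + 3)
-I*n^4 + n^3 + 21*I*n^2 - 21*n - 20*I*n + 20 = (n - 4)*(n + 5)*(n + I)*(-I*n + I)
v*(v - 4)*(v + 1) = v^3 - 3*v^2 - 4*v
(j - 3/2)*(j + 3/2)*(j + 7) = j^3 + 7*j^2 - 9*j/4 - 63/4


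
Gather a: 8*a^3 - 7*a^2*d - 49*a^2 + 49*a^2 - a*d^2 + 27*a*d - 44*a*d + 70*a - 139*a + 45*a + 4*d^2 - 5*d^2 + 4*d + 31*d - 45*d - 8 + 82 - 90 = 8*a^3 - 7*a^2*d + a*(-d^2 - 17*d - 24) - d^2 - 10*d - 16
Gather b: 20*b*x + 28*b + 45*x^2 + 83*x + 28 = b*(20*x + 28) + 45*x^2 + 83*x + 28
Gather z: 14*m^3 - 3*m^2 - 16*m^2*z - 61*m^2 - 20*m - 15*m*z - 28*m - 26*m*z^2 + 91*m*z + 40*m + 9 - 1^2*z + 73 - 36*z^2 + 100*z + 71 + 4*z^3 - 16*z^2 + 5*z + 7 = 14*m^3 - 64*m^2 - 8*m + 4*z^3 + z^2*(-26*m - 52) + z*(-16*m^2 + 76*m + 104) + 160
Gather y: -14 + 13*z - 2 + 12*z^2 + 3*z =12*z^2 + 16*z - 16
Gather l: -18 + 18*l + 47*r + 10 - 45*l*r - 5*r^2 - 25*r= l*(18 - 45*r) - 5*r^2 + 22*r - 8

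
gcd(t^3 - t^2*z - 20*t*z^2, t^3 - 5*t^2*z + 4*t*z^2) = t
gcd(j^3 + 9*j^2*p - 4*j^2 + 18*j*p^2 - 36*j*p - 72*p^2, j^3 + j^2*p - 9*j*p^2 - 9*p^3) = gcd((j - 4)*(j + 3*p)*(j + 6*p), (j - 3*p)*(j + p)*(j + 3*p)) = j + 3*p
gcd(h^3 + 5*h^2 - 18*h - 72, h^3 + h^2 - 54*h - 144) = h^2 + 9*h + 18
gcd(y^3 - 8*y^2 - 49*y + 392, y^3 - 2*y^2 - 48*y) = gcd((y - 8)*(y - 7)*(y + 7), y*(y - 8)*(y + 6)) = y - 8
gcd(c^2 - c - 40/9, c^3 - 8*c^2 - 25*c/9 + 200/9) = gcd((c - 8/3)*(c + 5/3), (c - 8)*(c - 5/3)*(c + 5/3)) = c + 5/3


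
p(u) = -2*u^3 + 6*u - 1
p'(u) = 6 - 6*u^2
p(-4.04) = 106.64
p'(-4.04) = -91.93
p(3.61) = -73.43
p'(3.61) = -72.19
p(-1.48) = -3.40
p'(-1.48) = -7.14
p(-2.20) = 7.10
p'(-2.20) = -23.04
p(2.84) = -29.77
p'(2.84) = -42.39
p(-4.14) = 116.08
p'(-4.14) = -96.84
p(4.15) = -119.05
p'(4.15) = -97.34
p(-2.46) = 14.01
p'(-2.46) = -30.31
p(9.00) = -1405.00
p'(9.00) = -480.00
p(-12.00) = 3383.00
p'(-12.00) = -858.00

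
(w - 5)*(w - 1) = w^2 - 6*w + 5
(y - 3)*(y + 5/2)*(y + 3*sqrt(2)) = y^3 - y^2/2 + 3*sqrt(2)*y^2 - 15*y/2 - 3*sqrt(2)*y/2 - 45*sqrt(2)/2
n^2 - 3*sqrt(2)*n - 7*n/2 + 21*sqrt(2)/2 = (n - 7/2)*(n - 3*sqrt(2))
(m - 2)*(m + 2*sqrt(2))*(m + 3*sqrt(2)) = m^3 - 2*m^2 + 5*sqrt(2)*m^2 - 10*sqrt(2)*m + 12*m - 24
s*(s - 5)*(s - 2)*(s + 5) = s^4 - 2*s^3 - 25*s^2 + 50*s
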